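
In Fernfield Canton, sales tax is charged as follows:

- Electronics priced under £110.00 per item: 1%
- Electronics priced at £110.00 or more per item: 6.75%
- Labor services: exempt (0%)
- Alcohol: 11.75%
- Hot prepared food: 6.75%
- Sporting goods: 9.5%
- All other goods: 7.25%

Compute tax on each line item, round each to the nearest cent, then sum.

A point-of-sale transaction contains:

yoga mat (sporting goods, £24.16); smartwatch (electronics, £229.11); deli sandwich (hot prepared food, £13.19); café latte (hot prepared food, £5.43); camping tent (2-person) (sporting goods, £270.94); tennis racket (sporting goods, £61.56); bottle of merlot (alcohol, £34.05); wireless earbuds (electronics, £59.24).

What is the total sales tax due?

Yoga mat £24.16: sporting goods → 9.5% → £2.30
Smartwatch £229.11: electronics, £110.00 or more → 6.75% → £15.46
Deli sandwich £13.19: hot prepared food → 6.75% → £0.89
Café latte £5.43: hot prepared food → 6.75% → £0.37
Camping tent (2-person) £270.94: sporting goods → 9.5% → £25.74
Tennis racket £61.56: sporting goods → 9.5% → £5.85
Bottle of merlot £34.05: alcohol → 11.75% → £4.00
Wireless earbuds £59.24: electronics, under £110.00 → 1% → £0.59
Total tax = £2.30 + £15.46 + £0.89 + £0.37 + £25.74 + £5.85 + £4.00 + £0.59 = £55.20

£55.20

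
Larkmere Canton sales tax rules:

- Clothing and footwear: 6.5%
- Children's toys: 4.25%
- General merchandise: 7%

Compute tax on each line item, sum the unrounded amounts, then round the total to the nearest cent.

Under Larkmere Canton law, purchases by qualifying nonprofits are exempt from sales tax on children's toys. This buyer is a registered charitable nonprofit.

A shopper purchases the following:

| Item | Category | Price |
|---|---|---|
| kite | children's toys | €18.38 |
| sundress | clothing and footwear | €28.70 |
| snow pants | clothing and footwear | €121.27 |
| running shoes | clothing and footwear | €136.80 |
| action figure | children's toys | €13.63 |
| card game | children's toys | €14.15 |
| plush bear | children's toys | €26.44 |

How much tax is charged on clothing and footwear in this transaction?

€18.64

Sundress €28.70: clothing and footwear → 6.5% → €1.8655
Snow pants €121.27: clothing and footwear → 6.5% → €7.88255
Running shoes €136.80: clothing and footwear → 6.5% → €8.892
Tax on clothing and footwear: unrounded sum = €18.64005 → €18.64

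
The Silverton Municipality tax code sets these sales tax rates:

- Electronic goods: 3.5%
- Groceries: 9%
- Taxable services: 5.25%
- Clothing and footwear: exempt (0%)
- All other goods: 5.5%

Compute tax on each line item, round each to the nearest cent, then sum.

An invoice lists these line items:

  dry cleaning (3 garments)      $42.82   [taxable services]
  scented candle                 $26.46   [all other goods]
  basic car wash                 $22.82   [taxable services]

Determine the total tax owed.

Dry cleaning (3 garments) $42.82: taxable services → 5.25% → $2.25
Scented candle $26.46: all other goods → 5.5% → $1.46
Basic car wash $22.82: taxable services → 5.25% → $1.20
Total tax = $2.25 + $1.46 + $1.20 = $4.91

$4.91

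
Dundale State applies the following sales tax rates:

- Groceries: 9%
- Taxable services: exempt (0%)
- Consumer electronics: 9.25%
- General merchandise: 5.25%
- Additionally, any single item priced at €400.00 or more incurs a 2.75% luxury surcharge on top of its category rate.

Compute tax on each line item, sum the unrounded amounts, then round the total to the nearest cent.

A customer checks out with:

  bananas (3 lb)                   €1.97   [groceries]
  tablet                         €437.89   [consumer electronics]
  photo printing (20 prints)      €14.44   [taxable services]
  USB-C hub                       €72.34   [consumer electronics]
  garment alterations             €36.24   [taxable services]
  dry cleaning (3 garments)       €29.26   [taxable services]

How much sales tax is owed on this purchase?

Bananas (3 lb) €1.97: groceries → 9% → €0.1773
Tablet €437.89: consumer electronics → 9.25% + 2.75% surcharge = 12% → €52.5468
Photo printing (20 prints) €14.44: taxable services → 0% → €0.00
USB-C hub €72.34: consumer electronics → 9.25% → €6.69145
Garment alterations €36.24: taxable services → 0% → €0.00
Dry cleaning (3 garments) €29.26: taxable services → 0% → €0.00
Unrounded tax sum = €59.41555 → €59.42

€59.42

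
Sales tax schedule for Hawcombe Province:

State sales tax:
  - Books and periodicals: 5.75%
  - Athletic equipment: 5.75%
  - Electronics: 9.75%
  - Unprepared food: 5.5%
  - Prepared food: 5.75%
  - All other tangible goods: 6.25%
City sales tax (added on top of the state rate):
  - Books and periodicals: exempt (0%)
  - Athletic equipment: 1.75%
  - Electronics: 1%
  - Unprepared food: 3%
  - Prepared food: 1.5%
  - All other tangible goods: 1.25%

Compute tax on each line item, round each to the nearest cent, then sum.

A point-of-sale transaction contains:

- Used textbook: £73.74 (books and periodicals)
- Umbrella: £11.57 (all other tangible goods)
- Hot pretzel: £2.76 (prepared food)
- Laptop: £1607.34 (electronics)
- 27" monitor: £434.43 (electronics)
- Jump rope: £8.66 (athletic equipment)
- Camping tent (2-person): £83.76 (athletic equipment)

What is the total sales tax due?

Used textbook £73.74: books and periodicals → 5.75% + 0% city = 5.75% → £4.24
Umbrella £11.57: all other tangible goods → 6.25% + 1.25% city = 7.5% → £0.87
Hot pretzel £2.76: prepared food → 5.75% + 1.5% city = 7.25% → £0.20
Laptop £1607.34: electronics → 9.75% + 1% city = 10.75% → £172.79
27" monitor £434.43: electronics → 9.75% + 1% city = 10.75% → £46.70
Jump rope £8.66: athletic equipment → 5.75% + 1.75% city = 7.5% → £0.65
Camping tent (2-person) £83.76: athletic equipment → 5.75% + 1.75% city = 7.5% → £6.28
Total tax = £4.24 + £0.87 + £0.20 + £172.79 + £46.70 + £0.65 + £6.28 = £231.73

£231.73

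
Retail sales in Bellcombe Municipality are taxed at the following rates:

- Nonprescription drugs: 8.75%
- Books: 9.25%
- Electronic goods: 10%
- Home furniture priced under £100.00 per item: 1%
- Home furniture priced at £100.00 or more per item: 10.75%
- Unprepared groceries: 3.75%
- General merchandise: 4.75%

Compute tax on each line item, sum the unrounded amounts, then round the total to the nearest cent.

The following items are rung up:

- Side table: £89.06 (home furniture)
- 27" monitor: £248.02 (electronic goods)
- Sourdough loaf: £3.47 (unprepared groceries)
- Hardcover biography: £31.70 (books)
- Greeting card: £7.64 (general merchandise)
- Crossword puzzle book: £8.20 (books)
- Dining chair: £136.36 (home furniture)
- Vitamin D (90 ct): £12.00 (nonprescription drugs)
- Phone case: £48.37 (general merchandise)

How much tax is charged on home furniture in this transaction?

£15.55

Side table £89.06: home furniture, under £100.00 → 1% → £0.8906
Dining chair £136.36: home furniture, £100.00 or more → 10.75% → £14.6587
Tax on home furniture: unrounded sum = £15.5493 → £15.55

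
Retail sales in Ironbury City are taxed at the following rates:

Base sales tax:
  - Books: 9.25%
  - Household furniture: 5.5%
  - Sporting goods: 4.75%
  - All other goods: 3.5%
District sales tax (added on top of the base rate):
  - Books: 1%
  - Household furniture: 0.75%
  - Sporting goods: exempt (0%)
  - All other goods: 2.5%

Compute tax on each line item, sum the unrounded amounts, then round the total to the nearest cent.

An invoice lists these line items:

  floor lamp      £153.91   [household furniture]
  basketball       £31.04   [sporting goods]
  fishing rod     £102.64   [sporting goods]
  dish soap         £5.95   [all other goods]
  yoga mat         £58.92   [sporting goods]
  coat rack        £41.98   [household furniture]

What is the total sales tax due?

£21.75

Floor lamp £153.91: household furniture → 5.5% + 0.75% district = 6.25% → £9.619375
Basketball £31.04: sporting goods → 4.75% + 0% district = 4.75% → £1.4744
Fishing rod £102.64: sporting goods → 4.75% + 0% district = 4.75% → £4.8754
Dish soap £5.95: all other goods → 3.5% + 2.5% district = 6% → £0.357
Yoga mat £58.92: sporting goods → 4.75% + 0% district = 4.75% → £2.7987
Coat rack £41.98: household furniture → 5.5% + 0.75% district = 6.25% → £2.62375
Unrounded tax sum = £21.748625 → £21.75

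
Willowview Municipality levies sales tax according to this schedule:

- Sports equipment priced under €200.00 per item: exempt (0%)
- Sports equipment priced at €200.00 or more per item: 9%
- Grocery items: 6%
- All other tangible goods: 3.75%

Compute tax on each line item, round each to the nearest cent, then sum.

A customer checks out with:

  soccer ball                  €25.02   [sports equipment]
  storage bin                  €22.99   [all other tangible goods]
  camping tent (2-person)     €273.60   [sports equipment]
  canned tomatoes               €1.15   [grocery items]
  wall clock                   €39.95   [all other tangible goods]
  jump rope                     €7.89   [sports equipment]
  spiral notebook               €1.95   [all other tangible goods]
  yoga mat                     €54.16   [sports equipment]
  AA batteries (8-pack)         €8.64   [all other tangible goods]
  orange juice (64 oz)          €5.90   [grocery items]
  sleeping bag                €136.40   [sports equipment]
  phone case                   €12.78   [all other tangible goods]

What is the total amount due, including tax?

Soccer ball €25.02: sports equipment, under €200.00 → 0% → €0.00
Storage bin €22.99: all other tangible goods → 3.75% → €0.86
Camping tent (2-person) €273.60: sports equipment, €200.00 or more → 9% → €24.62
Canned tomatoes €1.15: grocery items → 6% → €0.07
Wall clock €39.95: all other tangible goods → 3.75% → €1.50
Jump rope €7.89: sports equipment, under €200.00 → 0% → €0.00
Spiral notebook €1.95: all other tangible goods → 3.75% → €0.07
Yoga mat €54.16: sports equipment, under €200.00 → 0% → €0.00
AA batteries (8-pack) €8.64: all other tangible goods → 3.75% → €0.32
Orange juice (64 oz) €5.90: grocery items → 6% → €0.35
Sleeping bag €136.40: sports equipment, under €200.00 → 0% → €0.00
Phone case €12.78: all other tangible goods → 3.75% → €0.48
Subtotal = €590.43; tax = €28.27; total due = €618.70

€618.70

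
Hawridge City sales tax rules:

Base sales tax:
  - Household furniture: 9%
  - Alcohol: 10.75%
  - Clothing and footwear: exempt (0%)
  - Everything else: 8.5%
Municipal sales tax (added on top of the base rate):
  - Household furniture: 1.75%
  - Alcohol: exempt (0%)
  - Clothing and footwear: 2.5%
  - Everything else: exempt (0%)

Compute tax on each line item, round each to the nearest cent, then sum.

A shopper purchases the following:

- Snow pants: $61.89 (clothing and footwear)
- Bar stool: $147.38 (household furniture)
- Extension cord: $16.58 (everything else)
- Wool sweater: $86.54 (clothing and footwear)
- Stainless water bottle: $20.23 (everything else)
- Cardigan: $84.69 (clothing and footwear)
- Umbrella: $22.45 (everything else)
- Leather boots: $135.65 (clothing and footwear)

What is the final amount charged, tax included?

Snow pants $61.89: clothing and footwear → 0% + 2.5% municipal = 2.5% → $1.55
Bar stool $147.38: household furniture → 9% + 1.75% municipal = 10.75% → $15.84
Extension cord $16.58: everything else → 8.5% + 0% municipal = 8.5% → $1.41
Wool sweater $86.54: clothing and footwear → 0% + 2.5% municipal = 2.5% → $2.16
Stainless water bottle $20.23: everything else → 8.5% + 0% municipal = 8.5% → $1.72
Cardigan $84.69: clothing and footwear → 0% + 2.5% municipal = 2.5% → $2.12
Umbrella $22.45: everything else → 8.5% + 0% municipal = 8.5% → $1.91
Leather boots $135.65: clothing and footwear → 0% + 2.5% municipal = 2.5% → $3.39
Subtotal = $575.41; tax = $30.10; total due = $605.51

$605.51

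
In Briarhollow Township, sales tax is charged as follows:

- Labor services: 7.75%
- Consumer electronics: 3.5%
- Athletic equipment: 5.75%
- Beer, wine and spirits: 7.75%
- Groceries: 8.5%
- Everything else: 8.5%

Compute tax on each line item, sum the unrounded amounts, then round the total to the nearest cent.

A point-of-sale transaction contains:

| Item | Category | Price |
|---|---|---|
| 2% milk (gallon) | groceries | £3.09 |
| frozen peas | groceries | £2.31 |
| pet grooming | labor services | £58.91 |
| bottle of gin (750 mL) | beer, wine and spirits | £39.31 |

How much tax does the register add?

£8.07

2% milk (gallon) £3.09: groceries → 8.5% → £0.26265
Frozen peas £2.31: groceries → 8.5% → £0.19635
Pet grooming £58.91: labor services → 7.75% → £4.565525
Bottle of gin (750 mL) £39.31: beer, wine and spirits → 7.75% → £3.046525
Unrounded tax sum = £8.07105 → £8.07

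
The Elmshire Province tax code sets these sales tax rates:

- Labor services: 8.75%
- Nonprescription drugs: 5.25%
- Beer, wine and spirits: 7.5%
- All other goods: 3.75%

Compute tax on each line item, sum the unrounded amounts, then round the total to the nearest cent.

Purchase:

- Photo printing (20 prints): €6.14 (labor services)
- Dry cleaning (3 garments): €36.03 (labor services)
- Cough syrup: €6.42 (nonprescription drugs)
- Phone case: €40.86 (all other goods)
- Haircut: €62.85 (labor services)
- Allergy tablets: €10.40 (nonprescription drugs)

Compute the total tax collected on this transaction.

€11.60

Photo printing (20 prints) €6.14: labor services → 8.75% → €0.53725
Dry cleaning (3 garments) €36.03: labor services → 8.75% → €3.152625
Cough syrup €6.42: nonprescription drugs → 5.25% → €0.33705
Phone case €40.86: all other goods → 3.75% → €1.53225
Haircut €62.85: labor services → 8.75% → €5.499375
Allergy tablets €10.40: nonprescription drugs → 5.25% → €0.546
Unrounded tax sum = €11.60455 → €11.60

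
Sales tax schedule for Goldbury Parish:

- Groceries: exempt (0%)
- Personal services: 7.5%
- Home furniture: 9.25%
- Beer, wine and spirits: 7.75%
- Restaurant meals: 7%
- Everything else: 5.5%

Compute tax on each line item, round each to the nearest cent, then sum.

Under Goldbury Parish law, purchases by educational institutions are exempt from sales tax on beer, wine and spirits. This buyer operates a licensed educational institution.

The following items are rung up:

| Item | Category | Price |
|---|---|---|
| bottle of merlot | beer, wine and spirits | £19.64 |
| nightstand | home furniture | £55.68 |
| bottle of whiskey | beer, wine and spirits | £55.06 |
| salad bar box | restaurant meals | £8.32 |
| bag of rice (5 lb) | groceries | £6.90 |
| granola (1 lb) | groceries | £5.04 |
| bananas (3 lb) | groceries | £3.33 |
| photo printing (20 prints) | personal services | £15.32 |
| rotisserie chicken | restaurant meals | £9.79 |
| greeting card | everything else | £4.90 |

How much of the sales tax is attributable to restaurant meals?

Salad bar box £8.32: restaurant meals → 7% → £0.58
Rotisserie chicken £9.79: restaurant meals → 7% → £0.69
Tax on restaurant meals = £0.58 + £0.69 = £1.27

£1.27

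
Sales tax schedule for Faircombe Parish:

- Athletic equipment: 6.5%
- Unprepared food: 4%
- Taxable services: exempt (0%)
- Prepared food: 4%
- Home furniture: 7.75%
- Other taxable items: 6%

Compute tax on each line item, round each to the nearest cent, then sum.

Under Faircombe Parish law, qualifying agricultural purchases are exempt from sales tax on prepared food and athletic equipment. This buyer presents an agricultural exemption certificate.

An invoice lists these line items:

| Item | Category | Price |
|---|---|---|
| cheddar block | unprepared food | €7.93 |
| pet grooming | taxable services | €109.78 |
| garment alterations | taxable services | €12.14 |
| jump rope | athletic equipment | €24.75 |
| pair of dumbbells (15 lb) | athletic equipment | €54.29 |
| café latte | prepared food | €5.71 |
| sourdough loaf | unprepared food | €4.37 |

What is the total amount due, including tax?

€219.46

Cheddar block €7.93: unprepared food → 4% → €0.32
Pet grooming €109.78: taxable services → 0% → €0.00
Garment alterations €12.14: taxable services → 0% → €0.00
Jump rope €24.75: athletic equipment, buyer-exempt → 0% → €0.00
Pair of dumbbells (15 lb) €54.29: athletic equipment, buyer-exempt → 0% → €0.00
Café latte €5.71: prepared food, buyer-exempt → 0% → €0.00
Sourdough loaf €4.37: unprepared food → 4% → €0.17
Subtotal = €218.97; tax = €0.49; total due = €219.46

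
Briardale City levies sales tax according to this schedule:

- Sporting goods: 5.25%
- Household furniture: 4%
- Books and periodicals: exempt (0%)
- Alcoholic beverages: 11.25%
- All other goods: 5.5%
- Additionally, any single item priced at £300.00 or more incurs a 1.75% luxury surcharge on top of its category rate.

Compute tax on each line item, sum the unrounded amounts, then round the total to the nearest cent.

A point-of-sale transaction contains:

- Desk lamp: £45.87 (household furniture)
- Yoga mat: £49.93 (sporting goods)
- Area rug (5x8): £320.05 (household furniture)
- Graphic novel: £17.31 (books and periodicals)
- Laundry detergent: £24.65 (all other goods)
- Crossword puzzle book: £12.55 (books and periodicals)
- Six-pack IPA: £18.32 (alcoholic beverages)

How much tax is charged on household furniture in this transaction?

£20.24

Desk lamp £45.87: household furniture → 4% → £1.8348
Area rug (5x8) £320.05: household furniture → 4% + 1.75% surcharge = 5.75% → £18.402875
Tax on household furniture: unrounded sum = £20.237675 → £20.24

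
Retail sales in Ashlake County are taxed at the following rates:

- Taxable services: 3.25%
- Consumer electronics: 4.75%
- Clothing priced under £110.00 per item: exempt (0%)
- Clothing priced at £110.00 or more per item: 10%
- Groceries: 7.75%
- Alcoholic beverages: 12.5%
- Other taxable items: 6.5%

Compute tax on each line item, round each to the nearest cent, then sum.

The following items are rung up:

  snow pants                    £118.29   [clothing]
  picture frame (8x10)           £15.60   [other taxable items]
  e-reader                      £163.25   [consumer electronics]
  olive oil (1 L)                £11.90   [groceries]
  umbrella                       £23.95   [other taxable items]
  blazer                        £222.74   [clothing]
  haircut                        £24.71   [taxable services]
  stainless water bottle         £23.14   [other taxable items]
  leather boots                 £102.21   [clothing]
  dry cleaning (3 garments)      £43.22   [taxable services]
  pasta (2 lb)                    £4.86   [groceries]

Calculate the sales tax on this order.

£49.42

Snow pants £118.29: clothing, £110.00 or more → 10% → £11.83
Picture frame (8x10) £15.60: other taxable items → 6.5% → £1.01
E-reader £163.25: consumer electronics → 4.75% → £7.75
Olive oil (1 L) £11.90: groceries → 7.75% → £0.92
Umbrella £23.95: other taxable items → 6.5% → £1.56
Blazer £222.74: clothing, £110.00 or more → 10% → £22.27
Haircut £24.71: taxable services → 3.25% → £0.80
Stainless water bottle £23.14: other taxable items → 6.5% → £1.50
Leather boots £102.21: clothing, under £110.00 → 0% → £0.00
Dry cleaning (3 garments) £43.22: taxable services → 3.25% → £1.40
Pasta (2 lb) £4.86: groceries → 7.75% → £0.38
Total tax = £11.83 + £1.01 + £7.75 + £0.92 + £1.56 + £22.27 + £0.80 + £1.50 + £1.40 + £0.38 = £49.42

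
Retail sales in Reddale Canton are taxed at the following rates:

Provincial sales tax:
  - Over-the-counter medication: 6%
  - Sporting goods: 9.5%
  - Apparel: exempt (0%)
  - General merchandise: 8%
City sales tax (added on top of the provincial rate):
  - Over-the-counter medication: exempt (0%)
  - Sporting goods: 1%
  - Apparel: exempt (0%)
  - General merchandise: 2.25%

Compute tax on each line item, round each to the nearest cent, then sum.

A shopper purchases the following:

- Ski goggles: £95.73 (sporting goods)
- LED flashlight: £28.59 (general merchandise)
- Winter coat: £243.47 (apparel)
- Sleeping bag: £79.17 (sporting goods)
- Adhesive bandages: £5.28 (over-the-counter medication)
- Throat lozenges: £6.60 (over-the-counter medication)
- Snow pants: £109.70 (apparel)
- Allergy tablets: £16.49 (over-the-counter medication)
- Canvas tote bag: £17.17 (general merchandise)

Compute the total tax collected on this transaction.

£24.76

Ski goggles £95.73: sporting goods → 9.5% + 1% city = 10.5% → £10.05
LED flashlight £28.59: general merchandise → 8% + 2.25% city = 10.25% → £2.93
Winter coat £243.47: apparel → 0% + 0% city = 0% → £0.00
Sleeping bag £79.17: sporting goods → 9.5% + 1% city = 10.5% → £8.31
Adhesive bandages £5.28: over-the-counter medication → 6% + 0% city = 6% → £0.32
Throat lozenges £6.60: over-the-counter medication → 6% + 0% city = 6% → £0.40
Snow pants £109.70: apparel → 0% + 0% city = 0% → £0.00
Allergy tablets £16.49: over-the-counter medication → 6% + 0% city = 6% → £0.99
Canvas tote bag £17.17: general merchandise → 8% + 2.25% city = 10.25% → £1.76
Total tax = £10.05 + £2.93 + £8.31 + £0.32 + £0.40 + £0.99 + £1.76 = £24.76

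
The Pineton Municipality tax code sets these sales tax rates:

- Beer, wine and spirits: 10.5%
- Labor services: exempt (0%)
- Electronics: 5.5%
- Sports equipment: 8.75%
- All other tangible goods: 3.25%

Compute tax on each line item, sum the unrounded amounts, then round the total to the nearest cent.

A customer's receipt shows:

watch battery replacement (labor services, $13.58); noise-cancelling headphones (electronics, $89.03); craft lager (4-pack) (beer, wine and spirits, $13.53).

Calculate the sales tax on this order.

Watch battery replacement $13.58: labor services → 0% → $0.00
Noise-cancelling headphones $89.03: electronics → 5.5% → $4.89665
Craft lager (4-pack) $13.53: beer, wine and spirits → 10.5% → $1.42065
Unrounded tax sum = $6.3173 → $6.32

$6.32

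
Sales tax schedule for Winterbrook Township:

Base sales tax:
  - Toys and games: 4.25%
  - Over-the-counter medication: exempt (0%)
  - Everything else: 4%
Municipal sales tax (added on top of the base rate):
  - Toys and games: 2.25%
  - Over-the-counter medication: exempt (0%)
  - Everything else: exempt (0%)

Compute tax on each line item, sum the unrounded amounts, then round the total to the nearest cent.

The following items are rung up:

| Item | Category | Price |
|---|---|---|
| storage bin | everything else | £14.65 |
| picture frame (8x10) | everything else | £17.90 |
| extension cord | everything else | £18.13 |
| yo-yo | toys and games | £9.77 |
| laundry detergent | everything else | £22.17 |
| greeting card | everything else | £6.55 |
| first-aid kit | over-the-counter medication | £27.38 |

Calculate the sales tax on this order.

Storage bin £14.65: everything else → 4% + 0% municipal = 4% → £0.586
Picture frame (8x10) £17.90: everything else → 4% + 0% municipal = 4% → £0.716
Extension cord £18.13: everything else → 4% + 0% municipal = 4% → £0.7252
Yo-yo £9.77: toys and games → 4.25% + 2.25% municipal = 6.5% → £0.63505
Laundry detergent £22.17: everything else → 4% + 0% municipal = 4% → £0.8868
Greeting card £6.55: everything else → 4% + 0% municipal = 4% → £0.262
First-aid kit £27.38: over-the-counter medication → 0% + 0% municipal = 0% → £0.00
Unrounded tax sum = £3.81105 → £3.81

£3.81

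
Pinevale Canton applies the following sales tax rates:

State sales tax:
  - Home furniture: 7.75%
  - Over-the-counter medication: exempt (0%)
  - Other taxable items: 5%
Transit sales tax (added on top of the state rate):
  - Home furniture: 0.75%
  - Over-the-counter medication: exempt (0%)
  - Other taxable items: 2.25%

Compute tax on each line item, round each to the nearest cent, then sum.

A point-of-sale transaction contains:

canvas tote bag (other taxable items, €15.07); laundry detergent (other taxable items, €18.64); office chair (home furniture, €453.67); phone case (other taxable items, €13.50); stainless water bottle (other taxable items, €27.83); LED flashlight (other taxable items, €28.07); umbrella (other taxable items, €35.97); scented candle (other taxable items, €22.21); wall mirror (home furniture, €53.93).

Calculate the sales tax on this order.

€54.84

Canvas tote bag €15.07: other taxable items → 5% + 2.25% transit = 7.25% → €1.09
Laundry detergent €18.64: other taxable items → 5% + 2.25% transit = 7.25% → €1.35
Office chair €453.67: home furniture → 7.75% + 0.75% transit = 8.5% → €38.56
Phone case €13.50: other taxable items → 5% + 2.25% transit = 7.25% → €0.98
Stainless water bottle €27.83: other taxable items → 5% + 2.25% transit = 7.25% → €2.02
LED flashlight €28.07: other taxable items → 5% + 2.25% transit = 7.25% → €2.04
Umbrella €35.97: other taxable items → 5% + 2.25% transit = 7.25% → €2.61
Scented candle €22.21: other taxable items → 5% + 2.25% transit = 7.25% → €1.61
Wall mirror €53.93: home furniture → 7.75% + 0.75% transit = 8.5% → €4.58
Total tax = €1.09 + €1.35 + €38.56 + €0.98 + €2.02 + €2.04 + €2.61 + €1.61 + €4.58 = €54.84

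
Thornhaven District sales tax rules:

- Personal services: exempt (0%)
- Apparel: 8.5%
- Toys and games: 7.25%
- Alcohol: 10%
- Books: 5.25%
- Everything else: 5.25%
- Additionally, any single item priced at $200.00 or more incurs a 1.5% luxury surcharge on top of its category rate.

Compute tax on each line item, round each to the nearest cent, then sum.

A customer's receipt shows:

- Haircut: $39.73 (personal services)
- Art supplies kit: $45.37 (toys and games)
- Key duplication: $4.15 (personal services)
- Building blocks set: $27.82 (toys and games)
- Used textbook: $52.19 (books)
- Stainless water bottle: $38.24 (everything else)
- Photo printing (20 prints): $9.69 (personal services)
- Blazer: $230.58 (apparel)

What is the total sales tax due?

$33.12

Haircut $39.73: personal services → 0% → $0.00
Art supplies kit $45.37: toys and games → 7.25% → $3.29
Key duplication $4.15: personal services → 0% → $0.00
Building blocks set $27.82: toys and games → 7.25% → $2.02
Used textbook $52.19: books → 5.25% → $2.74
Stainless water bottle $38.24: everything else → 5.25% → $2.01
Photo printing (20 prints) $9.69: personal services → 0% → $0.00
Blazer $230.58: apparel → 8.5% + 1.5% surcharge = 10% → $23.06
Total tax = $3.29 + $2.02 + $2.74 + $2.01 + $23.06 = $33.12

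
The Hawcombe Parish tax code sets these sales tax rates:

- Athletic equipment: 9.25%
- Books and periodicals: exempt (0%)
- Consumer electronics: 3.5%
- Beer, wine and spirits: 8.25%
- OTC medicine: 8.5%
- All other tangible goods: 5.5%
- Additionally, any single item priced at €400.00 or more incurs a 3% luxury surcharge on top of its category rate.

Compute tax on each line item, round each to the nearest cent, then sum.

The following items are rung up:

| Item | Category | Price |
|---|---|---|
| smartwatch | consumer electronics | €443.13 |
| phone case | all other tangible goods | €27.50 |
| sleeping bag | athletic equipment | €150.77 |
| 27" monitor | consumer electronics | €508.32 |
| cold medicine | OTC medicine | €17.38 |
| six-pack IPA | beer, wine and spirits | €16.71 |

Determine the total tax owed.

€80.16

Smartwatch €443.13: consumer electronics → 3.5% + 3% surcharge = 6.5% → €28.80
Phone case €27.50: all other tangible goods → 5.5% → €1.51
Sleeping bag €150.77: athletic equipment → 9.25% → €13.95
27" monitor €508.32: consumer electronics → 3.5% + 3% surcharge = 6.5% → €33.04
Cold medicine €17.38: OTC medicine → 8.5% → €1.48
Six-pack IPA €16.71: beer, wine and spirits → 8.25% → €1.38
Total tax = €28.80 + €1.51 + €13.95 + €33.04 + €1.48 + €1.38 = €80.16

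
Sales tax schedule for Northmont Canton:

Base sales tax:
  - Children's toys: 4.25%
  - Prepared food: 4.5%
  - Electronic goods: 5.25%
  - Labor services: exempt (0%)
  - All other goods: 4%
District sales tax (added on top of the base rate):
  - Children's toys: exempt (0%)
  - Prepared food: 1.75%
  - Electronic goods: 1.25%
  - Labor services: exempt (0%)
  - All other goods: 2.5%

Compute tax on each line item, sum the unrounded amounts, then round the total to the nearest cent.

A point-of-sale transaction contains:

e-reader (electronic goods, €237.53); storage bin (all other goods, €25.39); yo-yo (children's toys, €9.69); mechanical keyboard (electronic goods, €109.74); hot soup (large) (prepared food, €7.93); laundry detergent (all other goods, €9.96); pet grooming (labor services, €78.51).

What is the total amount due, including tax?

€504.53

E-reader €237.53: electronic goods → 5.25% + 1.25% district = 6.5% → €15.43945
Storage bin €25.39: all other goods → 4% + 2.5% district = 6.5% → €1.65035
Yo-yo €9.69: children's toys → 4.25% + 0% district = 4.25% → €0.411825
Mechanical keyboard €109.74: electronic goods → 5.25% + 1.25% district = 6.5% → €7.1331
Hot soup (large) €7.93: prepared food → 4.5% + 1.75% district = 6.25% → €0.495625
Laundry detergent €9.96: all other goods → 4% + 2.5% district = 6.5% → €0.6474
Pet grooming €78.51: labor services → 0% + 0% district = 0% → €0.00
Subtotal = €478.75; unrounded tax = €25.77775 → €25.78; total due = €504.53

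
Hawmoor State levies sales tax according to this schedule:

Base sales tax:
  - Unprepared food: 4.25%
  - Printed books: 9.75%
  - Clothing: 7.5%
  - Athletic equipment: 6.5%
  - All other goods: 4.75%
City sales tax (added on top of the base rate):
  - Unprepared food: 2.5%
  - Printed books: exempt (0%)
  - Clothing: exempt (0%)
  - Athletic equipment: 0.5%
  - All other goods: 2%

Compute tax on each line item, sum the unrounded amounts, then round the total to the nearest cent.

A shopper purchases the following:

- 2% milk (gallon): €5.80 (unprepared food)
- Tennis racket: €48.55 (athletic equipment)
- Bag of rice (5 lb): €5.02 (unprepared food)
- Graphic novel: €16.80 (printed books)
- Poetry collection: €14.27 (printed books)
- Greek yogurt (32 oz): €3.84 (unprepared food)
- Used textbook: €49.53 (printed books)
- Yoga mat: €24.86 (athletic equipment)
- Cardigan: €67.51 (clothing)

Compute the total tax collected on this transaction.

2% milk (gallon) €5.80: unprepared food → 4.25% + 2.5% city = 6.75% → €0.3915
Tennis racket €48.55: athletic equipment → 6.5% + 0.5% city = 7% → €3.3985
Bag of rice (5 lb) €5.02: unprepared food → 4.25% + 2.5% city = 6.75% → €0.33885
Graphic novel €16.80: printed books → 9.75% + 0% city = 9.75% → €1.638
Poetry collection €14.27: printed books → 9.75% + 0% city = 9.75% → €1.391325
Greek yogurt (32 oz) €3.84: unprepared food → 4.25% + 2.5% city = 6.75% → €0.2592
Used textbook €49.53: printed books → 9.75% + 0% city = 9.75% → €4.829175
Yoga mat €24.86: athletic equipment → 6.5% + 0.5% city = 7% → €1.7402
Cardigan €67.51: clothing → 7.5% + 0% city = 7.5% → €5.06325
Unrounded tax sum = €19.05 → €19.05

€19.05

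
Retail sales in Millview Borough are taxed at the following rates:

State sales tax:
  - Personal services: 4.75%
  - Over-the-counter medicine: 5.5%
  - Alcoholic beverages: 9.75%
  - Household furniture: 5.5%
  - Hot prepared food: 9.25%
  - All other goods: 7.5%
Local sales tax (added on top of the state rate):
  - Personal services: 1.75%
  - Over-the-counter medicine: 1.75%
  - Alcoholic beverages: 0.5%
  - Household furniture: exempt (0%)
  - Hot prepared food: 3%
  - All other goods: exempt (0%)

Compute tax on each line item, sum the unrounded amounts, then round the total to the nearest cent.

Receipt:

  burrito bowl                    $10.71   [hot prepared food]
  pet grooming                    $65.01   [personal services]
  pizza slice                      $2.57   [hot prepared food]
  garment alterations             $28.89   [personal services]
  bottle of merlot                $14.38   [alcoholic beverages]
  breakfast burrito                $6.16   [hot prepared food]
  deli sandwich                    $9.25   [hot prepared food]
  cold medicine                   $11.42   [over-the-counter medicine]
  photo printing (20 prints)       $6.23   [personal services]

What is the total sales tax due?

Burrito bowl $10.71: hot prepared food → 9.25% + 3% local = 12.25% → $1.311975
Pet grooming $65.01: personal services → 4.75% + 1.75% local = 6.5% → $4.22565
Pizza slice $2.57: hot prepared food → 9.25% + 3% local = 12.25% → $0.314825
Garment alterations $28.89: personal services → 4.75% + 1.75% local = 6.5% → $1.87785
Bottle of merlot $14.38: alcoholic beverages → 9.75% + 0.5% local = 10.25% → $1.47395
Breakfast burrito $6.16: hot prepared food → 9.25% + 3% local = 12.25% → $0.7546
Deli sandwich $9.25: hot prepared food → 9.25% + 3% local = 12.25% → $1.133125
Cold medicine $11.42: over-the-counter medicine → 5.5% + 1.75% local = 7.25% → $0.82795
Photo printing (20 prints) $6.23: personal services → 4.75% + 1.75% local = 6.5% → $0.40495
Unrounded tax sum = $12.324875 → $12.32

$12.32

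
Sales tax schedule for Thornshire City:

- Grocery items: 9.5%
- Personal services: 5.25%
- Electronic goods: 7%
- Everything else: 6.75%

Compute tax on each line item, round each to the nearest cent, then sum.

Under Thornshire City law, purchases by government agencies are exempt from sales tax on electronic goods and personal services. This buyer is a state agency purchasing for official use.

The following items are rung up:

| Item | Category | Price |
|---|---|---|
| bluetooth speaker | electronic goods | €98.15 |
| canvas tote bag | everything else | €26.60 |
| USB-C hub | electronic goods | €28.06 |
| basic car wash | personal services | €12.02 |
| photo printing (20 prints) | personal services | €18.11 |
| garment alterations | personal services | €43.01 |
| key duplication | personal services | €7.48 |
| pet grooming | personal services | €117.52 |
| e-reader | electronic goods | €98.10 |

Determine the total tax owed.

Bluetooth speaker €98.15: electronic goods, buyer-exempt → 0% → €0.00
Canvas tote bag €26.60: everything else → 6.75% → €1.80
USB-C hub €28.06: electronic goods, buyer-exempt → 0% → €0.00
Basic car wash €12.02: personal services, buyer-exempt → 0% → €0.00
Photo printing (20 prints) €18.11: personal services, buyer-exempt → 0% → €0.00
Garment alterations €43.01: personal services, buyer-exempt → 0% → €0.00
Key duplication €7.48: personal services, buyer-exempt → 0% → €0.00
Pet grooming €117.52: personal services, buyer-exempt → 0% → €0.00
E-reader €98.10: electronic goods, buyer-exempt → 0% → €0.00
Total tax = €1.80

€1.80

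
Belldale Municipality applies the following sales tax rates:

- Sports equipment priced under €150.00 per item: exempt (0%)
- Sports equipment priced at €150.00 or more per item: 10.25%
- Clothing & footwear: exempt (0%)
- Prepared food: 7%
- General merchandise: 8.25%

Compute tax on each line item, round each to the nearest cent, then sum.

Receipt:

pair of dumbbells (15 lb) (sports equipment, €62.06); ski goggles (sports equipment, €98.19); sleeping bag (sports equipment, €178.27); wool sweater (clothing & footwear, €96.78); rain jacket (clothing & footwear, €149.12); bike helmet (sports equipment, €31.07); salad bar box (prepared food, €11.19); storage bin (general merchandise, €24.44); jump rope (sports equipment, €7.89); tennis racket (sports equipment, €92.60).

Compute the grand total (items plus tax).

Pair of dumbbells (15 lb) €62.06: sports equipment, under €150.00 → 0% → €0.00
Ski goggles €98.19: sports equipment, under €150.00 → 0% → €0.00
Sleeping bag €178.27: sports equipment, €150.00 or more → 10.25% → €18.27
Wool sweater €96.78: clothing & footwear → 0% → €0.00
Rain jacket €149.12: clothing & footwear → 0% → €0.00
Bike helmet €31.07: sports equipment, under €150.00 → 0% → €0.00
Salad bar box €11.19: prepared food → 7% → €0.78
Storage bin €24.44: general merchandise → 8.25% → €2.02
Jump rope €7.89: sports equipment, under €150.00 → 0% → €0.00
Tennis racket €92.60: sports equipment, under €150.00 → 0% → €0.00
Subtotal = €751.61; tax = €21.07; total due = €772.68

€772.68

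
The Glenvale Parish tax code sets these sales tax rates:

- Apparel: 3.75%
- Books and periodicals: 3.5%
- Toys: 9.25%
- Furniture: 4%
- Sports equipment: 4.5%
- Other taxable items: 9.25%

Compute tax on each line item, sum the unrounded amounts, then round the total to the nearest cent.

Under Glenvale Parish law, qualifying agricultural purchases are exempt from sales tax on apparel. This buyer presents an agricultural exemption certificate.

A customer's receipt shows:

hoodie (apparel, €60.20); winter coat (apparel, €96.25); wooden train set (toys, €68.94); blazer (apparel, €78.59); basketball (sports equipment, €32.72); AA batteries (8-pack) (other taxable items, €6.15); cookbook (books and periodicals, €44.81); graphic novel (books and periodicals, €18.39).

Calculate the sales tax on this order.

€10.63

Hoodie €60.20: apparel, buyer-exempt → 0% → €0.00
Winter coat €96.25: apparel, buyer-exempt → 0% → €0.00
Wooden train set €68.94: toys → 9.25% → €6.37695
Blazer €78.59: apparel, buyer-exempt → 0% → €0.00
Basketball €32.72: sports equipment → 4.5% → €1.4724
AA batteries (8-pack) €6.15: other taxable items → 9.25% → €0.568875
Cookbook €44.81: books and periodicals → 3.5% → €1.56835
Graphic novel €18.39: books and periodicals → 3.5% → €0.64365
Unrounded tax sum = €10.630225 → €10.63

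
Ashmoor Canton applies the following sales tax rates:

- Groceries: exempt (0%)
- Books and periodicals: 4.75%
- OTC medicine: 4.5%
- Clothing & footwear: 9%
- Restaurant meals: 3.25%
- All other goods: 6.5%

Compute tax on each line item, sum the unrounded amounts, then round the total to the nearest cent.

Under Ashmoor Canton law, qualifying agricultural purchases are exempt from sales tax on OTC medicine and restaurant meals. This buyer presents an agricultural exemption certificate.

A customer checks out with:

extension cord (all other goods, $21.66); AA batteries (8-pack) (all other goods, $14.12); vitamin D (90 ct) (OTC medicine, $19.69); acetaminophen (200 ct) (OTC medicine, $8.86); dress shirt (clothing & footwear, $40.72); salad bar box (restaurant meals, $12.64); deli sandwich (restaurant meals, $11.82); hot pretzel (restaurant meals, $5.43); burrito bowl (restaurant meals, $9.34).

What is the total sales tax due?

$5.99

Extension cord $21.66: all other goods → 6.5% → $1.4079
AA batteries (8-pack) $14.12: all other goods → 6.5% → $0.9178
Vitamin D (90 ct) $19.69: OTC medicine, buyer-exempt → 0% → $0.00
Acetaminophen (200 ct) $8.86: OTC medicine, buyer-exempt → 0% → $0.00
Dress shirt $40.72: clothing & footwear → 9% → $3.6648
Salad bar box $12.64: restaurant meals, buyer-exempt → 0% → $0.00
Deli sandwich $11.82: restaurant meals, buyer-exempt → 0% → $0.00
Hot pretzel $5.43: restaurant meals, buyer-exempt → 0% → $0.00
Burrito bowl $9.34: restaurant meals, buyer-exempt → 0% → $0.00
Unrounded tax sum = $5.9905 → $5.99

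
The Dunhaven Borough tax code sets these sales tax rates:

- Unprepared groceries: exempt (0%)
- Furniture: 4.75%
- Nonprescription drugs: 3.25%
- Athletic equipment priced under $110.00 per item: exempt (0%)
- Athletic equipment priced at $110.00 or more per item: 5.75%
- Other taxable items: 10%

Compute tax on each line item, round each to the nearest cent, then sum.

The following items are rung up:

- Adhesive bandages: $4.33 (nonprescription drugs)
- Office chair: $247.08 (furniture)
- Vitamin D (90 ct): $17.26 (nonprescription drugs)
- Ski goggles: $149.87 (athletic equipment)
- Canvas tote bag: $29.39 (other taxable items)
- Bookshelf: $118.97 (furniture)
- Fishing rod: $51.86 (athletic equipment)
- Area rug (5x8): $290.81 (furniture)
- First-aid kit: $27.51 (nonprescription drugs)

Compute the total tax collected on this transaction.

Adhesive bandages $4.33: nonprescription drugs → 3.25% → $0.14
Office chair $247.08: furniture → 4.75% → $11.74
Vitamin D (90 ct) $17.26: nonprescription drugs → 3.25% → $0.56
Ski goggles $149.87: athletic equipment, $110.00 or more → 5.75% → $8.62
Canvas tote bag $29.39: other taxable items → 10% → $2.94
Bookshelf $118.97: furniture → 4.75% → $5.65
Fishing rod $51.86: athletic equipment, under $110.00 → 0% → $0.00
Area rug (5x8) $290.81: furniture → 4.75% → $13.81
First-aid kit $27.51: nonprescription drugs → 3.25% → $0.89
Total tax = $0.14 + $11.74 + $0.56 + $8.62 + $2.94 + $5.65 + $13.81 + $0.89 = $44.35

$44.35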